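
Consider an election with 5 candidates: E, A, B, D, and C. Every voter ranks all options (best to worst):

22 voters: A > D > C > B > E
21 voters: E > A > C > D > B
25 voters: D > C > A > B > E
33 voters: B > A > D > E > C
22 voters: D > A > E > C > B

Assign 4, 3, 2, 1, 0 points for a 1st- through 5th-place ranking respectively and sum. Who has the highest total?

E: 22·0 + 21·4 + 25·0 + 33·1 + 22·2 = 161
A: 22·4 + 21·3 + 25·2 + 33·3 + 22·3 = 366
B: 22·1 + 21·0 + 25·1 + 33·4 + 22·0 = 179
D: 22·3 + 21·1 + 25·4 + 33·2 + 22·4 = 341
C: 22·2 + 21·2 + 25·3 + 33·0 + 22·1 = 183
A has the highest Borda score (366).

A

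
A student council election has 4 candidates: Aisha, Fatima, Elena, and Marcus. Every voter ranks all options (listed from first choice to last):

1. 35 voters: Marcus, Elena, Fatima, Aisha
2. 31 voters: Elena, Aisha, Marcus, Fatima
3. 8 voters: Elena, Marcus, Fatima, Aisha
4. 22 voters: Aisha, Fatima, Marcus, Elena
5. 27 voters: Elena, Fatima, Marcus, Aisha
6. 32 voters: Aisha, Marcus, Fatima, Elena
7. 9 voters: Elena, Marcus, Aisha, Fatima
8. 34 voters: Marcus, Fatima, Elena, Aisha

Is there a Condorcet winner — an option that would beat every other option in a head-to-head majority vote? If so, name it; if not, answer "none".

Marcus vs Aisha: 113–85 for Marcus.
Marcus vs Fatima: 149–49 for Marcus.
Marcus vs Elena: 123–75 for Marcus.
Marcus beats every other option head-to-head.

Marcus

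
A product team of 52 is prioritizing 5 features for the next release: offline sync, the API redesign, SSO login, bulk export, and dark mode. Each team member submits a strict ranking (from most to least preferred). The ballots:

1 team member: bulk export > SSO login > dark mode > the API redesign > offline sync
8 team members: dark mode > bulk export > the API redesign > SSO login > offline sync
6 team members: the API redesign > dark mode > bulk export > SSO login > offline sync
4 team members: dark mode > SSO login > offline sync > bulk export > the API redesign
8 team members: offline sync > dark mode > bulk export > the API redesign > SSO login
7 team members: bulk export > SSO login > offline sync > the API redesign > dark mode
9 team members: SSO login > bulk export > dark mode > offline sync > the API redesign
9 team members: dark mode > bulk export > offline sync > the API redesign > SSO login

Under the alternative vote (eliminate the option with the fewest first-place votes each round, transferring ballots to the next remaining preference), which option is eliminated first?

Round 1: offline sync 8, the API redesign 6, SSO login 9, bulk export 8, dark mode 21. Eliminate the API redesign.

the API redesign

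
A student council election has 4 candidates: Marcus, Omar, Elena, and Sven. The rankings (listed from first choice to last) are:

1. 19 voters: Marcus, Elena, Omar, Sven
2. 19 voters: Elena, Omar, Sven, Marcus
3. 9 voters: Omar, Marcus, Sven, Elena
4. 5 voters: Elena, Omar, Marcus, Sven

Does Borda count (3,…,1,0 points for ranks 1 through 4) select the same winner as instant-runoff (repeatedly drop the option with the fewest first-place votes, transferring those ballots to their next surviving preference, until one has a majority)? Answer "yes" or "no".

no

Borda — scores: Marcus 80, Omar 94, Elena 110, Sven 28. Winner: Elena.
Instant-runoff — R1 Marcus 19, Omar 9, Elena 24, Sven 0 (Sven out); R2 Marcus 19, Omar 9, Elena 24 (Omar out); R3 Marcus 28, Elena 24 (Marcus winner). Winner: Marcus.
The two methods disagree.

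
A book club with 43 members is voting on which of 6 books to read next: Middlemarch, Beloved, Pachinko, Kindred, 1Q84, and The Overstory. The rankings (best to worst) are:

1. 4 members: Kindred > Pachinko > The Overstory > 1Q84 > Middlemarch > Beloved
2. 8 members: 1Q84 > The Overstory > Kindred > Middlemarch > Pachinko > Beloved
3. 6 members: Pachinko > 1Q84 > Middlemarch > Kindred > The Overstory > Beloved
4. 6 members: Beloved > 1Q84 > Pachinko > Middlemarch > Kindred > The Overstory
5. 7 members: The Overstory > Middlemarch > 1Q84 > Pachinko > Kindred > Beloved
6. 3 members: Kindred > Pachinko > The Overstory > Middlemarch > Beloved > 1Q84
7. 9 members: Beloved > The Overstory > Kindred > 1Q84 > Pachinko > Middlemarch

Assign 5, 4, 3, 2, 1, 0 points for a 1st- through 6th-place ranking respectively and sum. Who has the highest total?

1Q84

Middlemarch: 4·1 + 8·2 + 6·3 + 6·2 + 7·4 + 3·2 + 9·0 = 84
Beloved: 4·0 + 8·0 + 6·0 + 6·5 + 7·0 + 3·1 + 9·5 = 78
Pachinko: 4·4 + 8·1 + 6·5 + 6·3 + 7·2 + 3·4 + 9·1 = 107
Kindred: 4·5 + 8·3 + 6·2 + 6·1 + 7·1 + 3·5 + 9·3 = 111
1Q84: 4·2 + 8·5 + 6·4 + 6·4 + 7·3 + 3·0 + 9·2 = 135
The Overstory: 4·3 + 8·4 + 6·1 + 6·0 + 7·5 + 3·3 + 9·4 = 130
1Q84 has the highest Borda score (135).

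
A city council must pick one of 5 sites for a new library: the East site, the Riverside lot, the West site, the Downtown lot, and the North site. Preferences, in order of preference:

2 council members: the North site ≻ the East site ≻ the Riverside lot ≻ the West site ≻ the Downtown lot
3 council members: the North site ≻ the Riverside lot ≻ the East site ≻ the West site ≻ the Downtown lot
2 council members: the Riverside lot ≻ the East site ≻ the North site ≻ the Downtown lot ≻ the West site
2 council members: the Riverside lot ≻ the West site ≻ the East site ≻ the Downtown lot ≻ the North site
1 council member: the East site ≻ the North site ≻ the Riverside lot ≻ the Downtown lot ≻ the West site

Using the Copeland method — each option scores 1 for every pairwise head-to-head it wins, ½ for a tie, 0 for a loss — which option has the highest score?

the East site: beats the West site and the Downtown lot; ties the North site; loses to the Riverside lot → score 2.5.
the Riverside lot: beats the East site, the West site, and the Downtown lot; loses to the North site → score 3.
the West site: beats the Downtown lot; loses to the East site, the Riverside lot, and the North site → score 1.
the Downtown lot: loses to the East site, the Riverside lot, the West site, and the North site → score 0.
the North site: beats the Riverside lot, the West site, and the Downtown lot; ties the East site → score 3.5.
the North site has the best pairwise record.

the North site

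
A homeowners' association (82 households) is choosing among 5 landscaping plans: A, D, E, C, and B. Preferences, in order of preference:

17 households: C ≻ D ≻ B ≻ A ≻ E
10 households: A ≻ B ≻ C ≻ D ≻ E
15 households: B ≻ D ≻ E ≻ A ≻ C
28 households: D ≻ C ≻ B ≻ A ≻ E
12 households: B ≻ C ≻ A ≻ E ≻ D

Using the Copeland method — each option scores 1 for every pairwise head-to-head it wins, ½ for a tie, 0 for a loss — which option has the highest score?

A: beats E; loses to D, C, and B → score 1.
D: beats A, E, C, and B → score 4.
E: loses to A, D, C, and B → score 0.
C: beats A, E, and B; loses to D → score 3.
B: beats A and E; loses to D and C → score 2.
D has the best pairwise record.

D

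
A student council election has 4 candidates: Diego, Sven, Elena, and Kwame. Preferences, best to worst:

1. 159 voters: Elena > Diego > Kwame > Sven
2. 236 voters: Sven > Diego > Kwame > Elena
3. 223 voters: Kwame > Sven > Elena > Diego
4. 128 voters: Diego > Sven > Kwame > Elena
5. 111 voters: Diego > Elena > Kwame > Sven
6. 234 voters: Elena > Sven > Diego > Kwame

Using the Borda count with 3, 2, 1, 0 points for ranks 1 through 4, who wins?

Sven

Diego: 159·2 + 236·2 + 223·0 + 128·3 + 111·3 + 234·1 = 1741
Sven: 159·0 + 236·3 + 223·2 + 128·2 + 111·0 + 234·2 = 1878
Elena: 159·3 + 236·0 + 223·1 + 128·0 + 111·2 + 234·3 = 1624
Kwame: 159·1 + 236·1 + 223·3 + 128·1 + 111·1 + 234·0 = 1303
Sven has the highest Borda score (1878).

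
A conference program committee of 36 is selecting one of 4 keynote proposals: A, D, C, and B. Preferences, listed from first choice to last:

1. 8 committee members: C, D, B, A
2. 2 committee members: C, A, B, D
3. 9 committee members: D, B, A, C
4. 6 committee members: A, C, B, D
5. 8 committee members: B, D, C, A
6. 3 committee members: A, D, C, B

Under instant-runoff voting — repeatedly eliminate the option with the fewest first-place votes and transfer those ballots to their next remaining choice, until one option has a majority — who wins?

D

Round 1: A 9, D 9, C 10, B 8. Eliminate B.
Round 2: A 9, D 17, C 10. Eliminate A.
Round 3: D 20, C 16. D has a majority.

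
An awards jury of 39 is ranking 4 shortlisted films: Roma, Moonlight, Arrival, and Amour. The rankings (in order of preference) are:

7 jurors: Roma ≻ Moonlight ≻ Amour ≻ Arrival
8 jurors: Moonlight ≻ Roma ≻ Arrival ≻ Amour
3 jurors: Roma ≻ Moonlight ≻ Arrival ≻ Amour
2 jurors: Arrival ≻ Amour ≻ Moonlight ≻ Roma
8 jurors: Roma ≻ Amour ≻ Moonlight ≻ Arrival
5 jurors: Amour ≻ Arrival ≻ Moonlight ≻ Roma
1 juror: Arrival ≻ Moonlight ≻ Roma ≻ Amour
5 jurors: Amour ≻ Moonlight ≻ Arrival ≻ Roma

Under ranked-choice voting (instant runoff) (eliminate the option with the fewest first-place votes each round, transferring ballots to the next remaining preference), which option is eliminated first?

Arrival

Round 1: Roma 18, Moonlight 8, Arrival 3, Amour 10. Eliminate Arrival.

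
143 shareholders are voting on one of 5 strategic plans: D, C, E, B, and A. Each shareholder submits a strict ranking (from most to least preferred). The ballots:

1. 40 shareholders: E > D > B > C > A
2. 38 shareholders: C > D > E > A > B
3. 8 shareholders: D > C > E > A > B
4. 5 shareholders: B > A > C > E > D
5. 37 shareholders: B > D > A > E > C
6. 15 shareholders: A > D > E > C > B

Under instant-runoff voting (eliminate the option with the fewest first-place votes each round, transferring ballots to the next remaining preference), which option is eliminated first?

D

Round 1: D 8, C 38, E 40, B 42, A 15. Eliminate D.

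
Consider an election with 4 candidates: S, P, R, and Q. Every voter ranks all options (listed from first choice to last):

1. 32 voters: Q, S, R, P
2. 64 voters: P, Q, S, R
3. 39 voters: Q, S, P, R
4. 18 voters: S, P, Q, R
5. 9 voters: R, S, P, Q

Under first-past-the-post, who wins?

Q

First-place votes: S 18, P 64, R 9, Q 71.
Q has the most first-place votes.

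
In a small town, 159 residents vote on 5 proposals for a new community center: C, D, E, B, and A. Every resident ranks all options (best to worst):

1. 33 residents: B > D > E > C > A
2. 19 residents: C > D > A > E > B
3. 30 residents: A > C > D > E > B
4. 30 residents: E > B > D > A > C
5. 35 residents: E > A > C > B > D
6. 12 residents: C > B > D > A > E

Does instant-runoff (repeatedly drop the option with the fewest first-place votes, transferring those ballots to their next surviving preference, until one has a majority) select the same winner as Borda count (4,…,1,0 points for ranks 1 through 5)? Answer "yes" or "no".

yes

Instant-runoff — R1 C 31, D 0, E 65, B 33, A 30 (D out); R2 C 31, E 65, B 33, A 30 (A out); R3 C 61, E 65, B 33 (B out); R4 C 61, E 98 (E winner). Winner: E.
Borda — scores: C 317, D 300, E 375, B 293, A 305. Winner: E.
The two methods agree.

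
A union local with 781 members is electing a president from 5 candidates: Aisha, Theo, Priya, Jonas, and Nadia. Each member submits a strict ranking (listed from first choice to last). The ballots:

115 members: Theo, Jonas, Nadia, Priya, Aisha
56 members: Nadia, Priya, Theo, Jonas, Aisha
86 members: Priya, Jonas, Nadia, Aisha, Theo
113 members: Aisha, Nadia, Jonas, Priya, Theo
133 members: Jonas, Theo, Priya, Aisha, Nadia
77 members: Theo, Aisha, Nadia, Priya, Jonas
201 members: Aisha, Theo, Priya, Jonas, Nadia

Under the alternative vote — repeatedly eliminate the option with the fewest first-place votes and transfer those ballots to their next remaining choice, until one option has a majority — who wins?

Aisha

Round 1: Aisha 314, Theo 192, Priya 86, Jonas 133, Nadia 56. Eliminate Nadia.
Round 2: Aisha 314, Theo 192, Priya 142, Jonas 133. Eliminate Jonas.
Round 3: Aisha 314, Theo 325, Priya 142. Eliminate Priya.
Round 4: Aisha 400, Theo 381. Aisha has a majority.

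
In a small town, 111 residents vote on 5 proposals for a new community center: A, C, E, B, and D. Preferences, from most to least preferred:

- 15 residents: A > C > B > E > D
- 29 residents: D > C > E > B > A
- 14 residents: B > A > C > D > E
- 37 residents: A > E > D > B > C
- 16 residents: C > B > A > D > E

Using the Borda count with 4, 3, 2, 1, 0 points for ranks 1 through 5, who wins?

A: 15·4 + 29·0 + 14·3 + 37·4 + 16·2 = 282
C: 15·3 + 29·3 + 14·2 + 37·0 + 16·4 = 224
E: 15·1 + 29·2 + 14·0 + 37·3 + 16·0 = 184
B: 15·2 + 29·1 + 14·4 + 37·1 + 16·3 = 200
D: 15·0 + 29·4 + 14·1 + 37·2 + 16·1 = 220
A has the highest Borda score (282).

A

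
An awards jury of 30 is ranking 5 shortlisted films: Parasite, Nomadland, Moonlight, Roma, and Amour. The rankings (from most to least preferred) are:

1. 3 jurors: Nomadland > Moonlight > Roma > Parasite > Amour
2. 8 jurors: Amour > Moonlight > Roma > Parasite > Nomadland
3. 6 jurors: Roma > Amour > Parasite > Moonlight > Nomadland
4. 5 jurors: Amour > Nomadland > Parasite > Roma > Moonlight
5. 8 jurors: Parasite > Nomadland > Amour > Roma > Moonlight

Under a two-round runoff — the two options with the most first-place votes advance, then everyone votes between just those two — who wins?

Amour

Round 1 first-place votes: Parasite 8, Nomadland 3, Moonlight 0, Roma 6, Amour 13.
Amour and Parasite advance.
Runoff: Amour is preferred to Parasite by 19 voters; Parasite by 11.
Amour wins the runoff.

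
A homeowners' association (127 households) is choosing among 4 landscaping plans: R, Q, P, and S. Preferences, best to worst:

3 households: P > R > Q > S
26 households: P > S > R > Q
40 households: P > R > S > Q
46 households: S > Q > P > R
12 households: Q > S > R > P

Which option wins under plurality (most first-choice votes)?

P

First-place votes: R 0, Q 12, P 69, S 46.
P has the most first-place votes.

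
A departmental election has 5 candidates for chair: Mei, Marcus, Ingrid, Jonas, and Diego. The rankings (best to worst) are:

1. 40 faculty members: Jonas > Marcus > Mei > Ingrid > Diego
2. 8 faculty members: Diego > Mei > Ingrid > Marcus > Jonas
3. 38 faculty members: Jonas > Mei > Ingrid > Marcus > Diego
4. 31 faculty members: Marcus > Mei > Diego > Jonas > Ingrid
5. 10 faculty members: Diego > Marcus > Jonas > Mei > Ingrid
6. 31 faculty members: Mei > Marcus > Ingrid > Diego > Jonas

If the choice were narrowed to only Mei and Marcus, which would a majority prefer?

Marcus

Voters preferring Mei to Marcus: 77; preferring Marcus to Mei: 81.
Marcus wins the head-to-head.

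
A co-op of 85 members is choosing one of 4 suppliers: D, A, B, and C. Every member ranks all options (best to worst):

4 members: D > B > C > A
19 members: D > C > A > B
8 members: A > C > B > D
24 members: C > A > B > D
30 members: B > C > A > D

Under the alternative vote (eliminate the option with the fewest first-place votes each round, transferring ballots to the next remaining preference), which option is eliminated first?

A

Round 1: D 23, A 8, B 30, C 24. Eliminate A.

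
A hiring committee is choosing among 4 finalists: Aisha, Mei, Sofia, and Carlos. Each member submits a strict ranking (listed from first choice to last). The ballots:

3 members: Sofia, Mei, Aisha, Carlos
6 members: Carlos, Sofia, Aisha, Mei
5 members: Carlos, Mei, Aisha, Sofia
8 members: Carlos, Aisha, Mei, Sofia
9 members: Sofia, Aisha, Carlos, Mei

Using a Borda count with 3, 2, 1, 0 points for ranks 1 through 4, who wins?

Carlos

Aisha: 3·1 + 6·1 + 5·1 + 8·2 + 9·2 = 48
Mei: 3·2 + 6·0 + 5·2 + 8·1 + 9·0 = 24
Sofia: 3·3 + 6·2 + 5·0 + 8·0 + 9·3 = 48
Carlos: 3·0 + 6·3 + 5·3 + 8·3 + 9·1 = 66
Carlos has the highest Borda score (66).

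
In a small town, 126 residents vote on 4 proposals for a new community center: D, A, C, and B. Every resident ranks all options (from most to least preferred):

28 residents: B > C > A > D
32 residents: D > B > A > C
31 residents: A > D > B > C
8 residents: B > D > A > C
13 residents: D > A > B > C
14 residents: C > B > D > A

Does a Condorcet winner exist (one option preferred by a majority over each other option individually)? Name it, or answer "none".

D vs A: 67–59 for D.
D vs C: 84–42 for D.
D vs B: 76–50 for D.
D beats every other option head-to-head.

D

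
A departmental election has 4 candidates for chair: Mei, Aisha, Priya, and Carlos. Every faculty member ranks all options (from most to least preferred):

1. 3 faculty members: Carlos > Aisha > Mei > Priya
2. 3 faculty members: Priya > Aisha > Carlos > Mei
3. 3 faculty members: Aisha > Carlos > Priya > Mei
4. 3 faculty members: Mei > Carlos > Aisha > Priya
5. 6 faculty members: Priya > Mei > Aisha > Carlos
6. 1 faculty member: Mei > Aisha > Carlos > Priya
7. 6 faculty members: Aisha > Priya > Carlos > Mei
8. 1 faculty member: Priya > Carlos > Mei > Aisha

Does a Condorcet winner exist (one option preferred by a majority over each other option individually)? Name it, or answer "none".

Aisha

Aisha vs Mei: 15–11 for Aisha.
Aisha vs Priya: 16–10 for Aisha.
Aisha vs Carlos: 19–7 for Aisha.
Aisha beats every other option head-to-head.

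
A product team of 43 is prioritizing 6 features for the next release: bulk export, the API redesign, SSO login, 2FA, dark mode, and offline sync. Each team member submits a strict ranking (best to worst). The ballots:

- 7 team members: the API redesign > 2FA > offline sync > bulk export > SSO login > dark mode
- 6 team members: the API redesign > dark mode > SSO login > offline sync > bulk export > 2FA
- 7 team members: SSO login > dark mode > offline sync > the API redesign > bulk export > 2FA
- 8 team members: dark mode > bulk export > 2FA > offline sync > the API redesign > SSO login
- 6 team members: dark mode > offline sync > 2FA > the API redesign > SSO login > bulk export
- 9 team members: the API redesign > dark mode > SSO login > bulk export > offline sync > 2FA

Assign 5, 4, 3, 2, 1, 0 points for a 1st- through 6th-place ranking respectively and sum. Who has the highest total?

bulk export: 7·2 + 6·1 + 7·1 + 8·4 + 6·0 + 9·2 = 77
the API redesign: 7·5 + 6·5 + 7·2 + 8·1 + 6·2 + 9·5 = 144
SSO login: 7·1 + 6·3 + 7·5 + 8·0 + 6·1 + 9·3 = 93
2FA: 7·4 + 6·0 + 7·0 + 8·3 + 6·3 + 9·0 = 70
dark mode: 7·0 + 6·4 + 7·4 + 8·5 + 6·5 + 9·4 = 158
offline sync: 7·3 + 6·2 + 7·3 + 8·2 + 6·4 + 9·1 = 103
dark mode has the highest Borda score (158).

dark mode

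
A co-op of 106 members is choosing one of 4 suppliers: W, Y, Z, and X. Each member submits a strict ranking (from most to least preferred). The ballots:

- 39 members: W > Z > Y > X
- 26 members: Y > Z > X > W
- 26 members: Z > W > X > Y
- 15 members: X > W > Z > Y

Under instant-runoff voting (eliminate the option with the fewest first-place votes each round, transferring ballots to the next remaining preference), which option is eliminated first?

Round 1: W 39, Y 26, Z 26, X 15. Eliminate X.

X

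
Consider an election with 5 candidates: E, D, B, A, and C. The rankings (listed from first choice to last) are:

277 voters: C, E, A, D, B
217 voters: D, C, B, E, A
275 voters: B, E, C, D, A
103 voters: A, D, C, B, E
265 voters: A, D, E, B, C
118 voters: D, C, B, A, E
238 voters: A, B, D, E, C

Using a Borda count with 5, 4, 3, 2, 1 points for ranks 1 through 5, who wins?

D

E: 277·4 + 217·2 + 275·4 + 103·1 + 265·3 + 118·1 + 238·2 = 4134
D: 277·2 + 217·5 + 275·2 + 103·4 + 265·4 + 118·5 + 238·3 = 4965
B: 277·1 + 217·3 + 275·5 + 103·2 + 265·2 + 118·3 + 238·4 = 4345
A: 277·3 + 217·1 + 275·1 + 103·5 + 265·5 + 118·2 + 238·5 = 4589
C: 277·5 + 217·4 + 275·3 + 103·3 + 265·1 + 118·4 + 238·1 = 4362
D has the highest Borda score (4965).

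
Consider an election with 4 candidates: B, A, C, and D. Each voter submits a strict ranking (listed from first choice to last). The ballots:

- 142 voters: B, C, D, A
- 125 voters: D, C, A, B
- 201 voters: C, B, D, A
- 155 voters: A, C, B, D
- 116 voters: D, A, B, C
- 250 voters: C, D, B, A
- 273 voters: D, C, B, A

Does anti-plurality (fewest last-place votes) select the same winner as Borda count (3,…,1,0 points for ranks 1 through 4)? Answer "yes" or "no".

yes

Anti-plurality — last-place votes: B 125, A 866, C 116, D 155. Winner: C.
Borda — scores: B 1622, A 822, C 2743, D 2385. Winner: C.
The two methods agree.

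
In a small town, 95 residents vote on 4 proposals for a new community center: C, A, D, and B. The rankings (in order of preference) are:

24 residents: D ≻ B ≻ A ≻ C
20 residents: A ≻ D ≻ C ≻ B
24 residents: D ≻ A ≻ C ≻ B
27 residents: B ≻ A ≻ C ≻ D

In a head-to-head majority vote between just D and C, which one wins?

Voters preferring D to C: 68; preferring C to D: 27.
D wins the head-to-head.

D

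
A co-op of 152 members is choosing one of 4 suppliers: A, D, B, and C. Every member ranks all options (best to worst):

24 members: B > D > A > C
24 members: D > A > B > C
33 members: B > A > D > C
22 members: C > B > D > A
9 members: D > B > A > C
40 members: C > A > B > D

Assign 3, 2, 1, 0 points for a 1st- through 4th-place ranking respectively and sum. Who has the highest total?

A: 24·1 + 24·2 + 33·2 + 22·0 + 9·1 + 40·2 = 227
D: 24·2 + 24·3 + 33·1 + 22·1 + 9·3 + 40·0 = 202
B: 24·3 + 24·1 + 33·3 + 22·2 + 9·2 + 40·1 = 297
C: 24·0 + 24·0 + 33·0 + 22·3 + 9·0 + 40·3 = 186
B has the highest Borda score (297).

B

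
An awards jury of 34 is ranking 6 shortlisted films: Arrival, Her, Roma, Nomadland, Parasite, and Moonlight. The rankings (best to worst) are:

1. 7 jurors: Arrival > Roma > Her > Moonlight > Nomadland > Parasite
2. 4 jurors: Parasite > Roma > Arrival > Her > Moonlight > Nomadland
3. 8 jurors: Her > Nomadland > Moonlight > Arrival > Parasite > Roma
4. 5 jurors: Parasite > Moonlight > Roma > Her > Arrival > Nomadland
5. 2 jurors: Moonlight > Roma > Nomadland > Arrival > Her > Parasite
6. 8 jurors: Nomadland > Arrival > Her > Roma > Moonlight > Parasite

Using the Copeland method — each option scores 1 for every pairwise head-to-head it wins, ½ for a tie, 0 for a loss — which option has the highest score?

Arrival: beats Her, Roma, Parasite, and Moonlight; loses to Nomadland → score 4.
Her: beats Nomadland, Parasite, and Moonlight; loses to Arrival and Roma → score 3.
Roma: beats Her, Nomadland, and Moonlight; ties Parasite; loses to Arrival → score 3.5.
Nomadland: beats Arrival and Parasite; loses to Her, Roma, and Moonlight → score 2.
Parasite: ties Roma; loses to Arrival, Her, Nomadland, and Moonlight → score 0.5.
Moonlight: beats Nomadland and Parasite; loses to Arrival, Her, and Roma → score 2.
Arrival has the best pairwise record.

Arrival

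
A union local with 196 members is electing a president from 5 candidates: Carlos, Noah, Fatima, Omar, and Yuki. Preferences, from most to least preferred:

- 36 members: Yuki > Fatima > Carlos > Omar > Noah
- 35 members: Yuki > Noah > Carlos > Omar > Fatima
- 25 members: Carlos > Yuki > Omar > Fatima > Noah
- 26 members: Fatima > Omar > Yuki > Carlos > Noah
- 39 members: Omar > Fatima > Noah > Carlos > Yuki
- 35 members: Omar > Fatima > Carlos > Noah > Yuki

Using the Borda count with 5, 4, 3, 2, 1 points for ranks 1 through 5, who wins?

Carlos: 36·3 + 35·3 + 25·5 + 26·2 + 39·2 + 35·3 = 573
Noah: 36·1 + 35·4 + 25·1 + 26·1 + 39·3 + 35·2 = 414
Fatima: 36·4 + 35·1 + 25·2 + 26·5 + 39·4 + 35·4 = 655
Omar: 36·2 + 35·2 + 25·3 + 26·4 + 39·5 + 35·5 = 691
Yuki: 36·5 + 35·5 + 25·4 + 26·3 + 39·1 + 35·1 = 607
Omar has the highest Borda score (691).

Omar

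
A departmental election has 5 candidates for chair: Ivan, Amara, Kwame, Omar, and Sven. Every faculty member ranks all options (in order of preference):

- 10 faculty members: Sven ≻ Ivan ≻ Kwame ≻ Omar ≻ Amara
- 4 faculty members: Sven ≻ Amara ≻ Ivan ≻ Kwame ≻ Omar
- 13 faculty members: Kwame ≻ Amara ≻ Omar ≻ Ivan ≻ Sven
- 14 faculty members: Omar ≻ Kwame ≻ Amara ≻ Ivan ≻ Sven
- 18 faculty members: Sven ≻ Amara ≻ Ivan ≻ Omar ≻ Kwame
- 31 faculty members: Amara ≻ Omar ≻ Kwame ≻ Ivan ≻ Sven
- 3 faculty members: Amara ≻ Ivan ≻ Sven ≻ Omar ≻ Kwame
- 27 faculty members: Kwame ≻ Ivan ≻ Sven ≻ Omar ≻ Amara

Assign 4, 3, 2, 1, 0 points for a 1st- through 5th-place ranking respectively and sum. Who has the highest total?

Ivan: 10·3 + 4·2 + 13·1 + 14·1 + 18·2 + 31·1 + 3·3 + 27·3 = 222
Amara: 10·0 + 4·3 + 13·3 + 14·2 + 18·3 + 31·4 + 3·4 + 27·0 = 269
Kwame: 10·2 + 4·1 + 13·4 + 14·3 + 18·0 + 31·2 + 3·0 + 27·4 = 288
Omar: 10·1 + 4·0 + 13·2 + 14·4 + 18·1 + 31·3 + 3·1 + 27·1 = 233
Sven: 10·4 + 4·4 + 13·0 + 14·0 + 18·4 + 31·0 + 3·2 + 27·2 = 188
Kwame has the highest Borda score (288).

Kwame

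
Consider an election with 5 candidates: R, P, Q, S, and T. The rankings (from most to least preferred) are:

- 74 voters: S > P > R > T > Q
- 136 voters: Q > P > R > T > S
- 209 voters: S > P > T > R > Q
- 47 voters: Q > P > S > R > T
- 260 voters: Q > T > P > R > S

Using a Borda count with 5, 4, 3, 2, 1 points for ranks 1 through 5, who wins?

P

R: 74·3 + 136·3 + 209·2 + 47·2 + 260·2 = 1662
P: 74·4 + 136·4 + 209·4 + 47·4 + 260·3 = 2644
Q: 74·1 + 136·5 + 209·1 + 47·5 + 260·5 = 2498
S: 74·5 + 136·1 + 209·5 + 47·3 + 260·1 = 1952
T: 74·2 + 136·2 + 209·3 + 47·1 + 260·4 = 2134
P has the highest Borda score (2644).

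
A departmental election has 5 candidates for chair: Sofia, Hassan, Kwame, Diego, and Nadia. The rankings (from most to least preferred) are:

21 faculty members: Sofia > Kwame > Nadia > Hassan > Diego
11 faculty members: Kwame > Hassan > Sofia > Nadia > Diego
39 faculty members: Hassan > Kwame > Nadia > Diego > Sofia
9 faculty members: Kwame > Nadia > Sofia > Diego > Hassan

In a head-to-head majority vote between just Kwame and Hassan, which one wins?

Kwame

Voters preferring Kwame to Hassan: 41; preferring Hassan to Kwame: 39.
Kwame wins the head-to-head.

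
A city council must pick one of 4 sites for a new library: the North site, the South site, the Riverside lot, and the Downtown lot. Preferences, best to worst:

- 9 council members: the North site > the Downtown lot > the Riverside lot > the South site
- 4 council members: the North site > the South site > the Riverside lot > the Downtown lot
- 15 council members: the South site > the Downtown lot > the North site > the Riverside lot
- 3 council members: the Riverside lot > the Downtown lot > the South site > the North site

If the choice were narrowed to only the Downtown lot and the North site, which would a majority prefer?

Voters preferring the Downtown lot to the North site: 18; preferring the North site to the Downtown lot: 13.
the Downtown lot wins the head-to-head.

the Downtown lot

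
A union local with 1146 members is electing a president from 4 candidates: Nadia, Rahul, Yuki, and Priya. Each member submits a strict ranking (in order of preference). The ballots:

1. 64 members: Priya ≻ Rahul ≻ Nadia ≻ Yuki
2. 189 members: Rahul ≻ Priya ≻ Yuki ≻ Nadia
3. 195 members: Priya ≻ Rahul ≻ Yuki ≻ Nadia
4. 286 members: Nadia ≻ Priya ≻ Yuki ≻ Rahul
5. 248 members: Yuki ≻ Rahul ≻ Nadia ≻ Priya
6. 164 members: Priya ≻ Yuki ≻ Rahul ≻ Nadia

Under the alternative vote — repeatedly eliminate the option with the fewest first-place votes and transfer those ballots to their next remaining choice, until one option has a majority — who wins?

Round 1: Nadia 286, Rahul 189, Yuki 248, Priya 423. Eliminate Rahul.
Round 2: Nadia 286, Yuki 248, Priya 612. Priya has a majority.

Priya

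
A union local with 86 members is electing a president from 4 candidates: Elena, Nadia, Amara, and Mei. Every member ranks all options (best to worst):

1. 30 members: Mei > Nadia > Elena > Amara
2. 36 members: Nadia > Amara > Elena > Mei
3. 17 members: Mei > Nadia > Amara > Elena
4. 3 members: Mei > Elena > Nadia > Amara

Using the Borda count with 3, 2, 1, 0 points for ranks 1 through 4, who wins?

Nadia

Elena: 30·1 + 36·1 + 17·0 + 3·2 = 72
Nadia: 30·2 + 36·3 + 17·2 + 3·1 = 205
Amara: 30·0 + 36·2 + 17·1 + 3·0 = 89
Mei: 30·3 + 36·0 + 17·3 + 3·3 = 150
Nadia has the highest Borda score (205).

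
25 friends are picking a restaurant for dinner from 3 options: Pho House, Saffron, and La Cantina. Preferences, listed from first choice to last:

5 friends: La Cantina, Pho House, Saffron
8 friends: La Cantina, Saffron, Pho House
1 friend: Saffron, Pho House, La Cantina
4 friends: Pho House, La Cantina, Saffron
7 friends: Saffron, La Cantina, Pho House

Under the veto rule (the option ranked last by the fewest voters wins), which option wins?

Last-place votes: Pho House 15, Saffron 9, La Cantina 1.
La Cantina is ranked last by the fewest voters, so La Cantina wins.

La Cantina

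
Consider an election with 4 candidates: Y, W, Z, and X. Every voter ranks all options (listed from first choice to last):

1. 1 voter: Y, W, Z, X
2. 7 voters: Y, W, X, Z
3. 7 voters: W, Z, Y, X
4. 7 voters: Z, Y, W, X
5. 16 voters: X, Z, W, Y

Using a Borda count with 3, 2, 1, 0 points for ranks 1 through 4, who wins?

Y: 1·3 + 7·3 + 7·1 + 7·2 + 16·0 = 45
W: 1·2 + 7·2 + 7·3 + 7·1 + 16·1 = 60
Z: 1·1 + 7·0 + 7·2 + 7·3 + 16·2 = 68
X: 1·0 + 7·1 + 7·0 + 7·0 + 16·3 = 55
Z has the highest Borda score (68).

Z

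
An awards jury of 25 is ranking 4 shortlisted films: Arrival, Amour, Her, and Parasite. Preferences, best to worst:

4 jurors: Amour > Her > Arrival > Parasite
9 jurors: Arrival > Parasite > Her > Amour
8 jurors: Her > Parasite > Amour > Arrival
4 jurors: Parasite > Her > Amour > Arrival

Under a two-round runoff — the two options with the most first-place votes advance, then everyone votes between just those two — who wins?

Round 1 first-place votes: Arrival 9, Amour 4, Her 8, Parasite 4.
Arrival and Her advance.
Runoff: Arrival is preferred to Her by 9 voters; Her by 16.
Her wins the runoff.

Her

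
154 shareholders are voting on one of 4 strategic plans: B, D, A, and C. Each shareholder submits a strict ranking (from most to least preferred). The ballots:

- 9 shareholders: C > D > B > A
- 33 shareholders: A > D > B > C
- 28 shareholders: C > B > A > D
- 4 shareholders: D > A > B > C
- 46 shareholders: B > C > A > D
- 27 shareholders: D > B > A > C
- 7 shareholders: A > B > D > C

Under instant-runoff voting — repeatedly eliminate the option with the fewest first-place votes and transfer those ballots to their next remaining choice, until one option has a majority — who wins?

B

Round 1: B 46, D 31, A 40, C 37. Eliminate D.
Round 2: B 73, A 44, C 37. Eliminate C.
Round 3: B 110, A 44. B has a majority.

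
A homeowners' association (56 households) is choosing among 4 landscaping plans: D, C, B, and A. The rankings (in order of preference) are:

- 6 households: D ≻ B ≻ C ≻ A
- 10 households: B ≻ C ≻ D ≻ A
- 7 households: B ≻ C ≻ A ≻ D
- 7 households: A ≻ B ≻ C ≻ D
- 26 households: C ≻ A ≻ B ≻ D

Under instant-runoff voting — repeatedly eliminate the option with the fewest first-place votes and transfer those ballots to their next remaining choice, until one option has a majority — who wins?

Round 1: D 6, C 26, B 17, A 7. Eliminate D.
Round 2: C 26, B 23, A 7. Eliminate A.
Round 3: C 26, B 30. B has a majority.

B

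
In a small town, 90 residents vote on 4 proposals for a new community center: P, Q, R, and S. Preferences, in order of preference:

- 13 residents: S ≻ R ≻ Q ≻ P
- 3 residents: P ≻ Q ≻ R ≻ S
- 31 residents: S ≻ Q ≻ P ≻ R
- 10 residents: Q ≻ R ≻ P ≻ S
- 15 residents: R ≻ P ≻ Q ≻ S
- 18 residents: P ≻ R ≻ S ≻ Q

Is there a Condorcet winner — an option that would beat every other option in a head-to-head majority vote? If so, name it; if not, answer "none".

none

Checking pairwise contests:
Q beats P 54–36.
R beats Q 46–44.
P beats R 52–38.
P beats S 46–44.
Every option loses at least one head-to-head, so there is no Condorcet winner.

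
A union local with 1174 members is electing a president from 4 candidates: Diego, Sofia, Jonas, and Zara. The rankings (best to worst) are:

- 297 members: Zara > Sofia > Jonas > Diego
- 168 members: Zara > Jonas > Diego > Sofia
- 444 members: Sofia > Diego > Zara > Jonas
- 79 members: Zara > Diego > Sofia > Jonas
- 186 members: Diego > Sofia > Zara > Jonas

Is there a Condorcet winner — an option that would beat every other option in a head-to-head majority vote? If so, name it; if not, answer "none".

Sofia vs Diego: 741–433 for Sofia.
Sofia vs Jonas: 1006–168 for Sofia.
Sofia vs Zara: 630–544 for Sofia.
Sofia beats every other option head-to-head.

Sofia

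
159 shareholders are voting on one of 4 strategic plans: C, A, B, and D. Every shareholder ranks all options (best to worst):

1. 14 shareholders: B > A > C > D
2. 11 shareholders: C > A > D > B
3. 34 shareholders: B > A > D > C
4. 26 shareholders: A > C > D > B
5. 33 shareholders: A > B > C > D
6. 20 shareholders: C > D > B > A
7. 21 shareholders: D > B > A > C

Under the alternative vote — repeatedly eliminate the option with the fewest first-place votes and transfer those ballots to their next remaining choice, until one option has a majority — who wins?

Round 1: C 31, A 59, B 48, D 21. Eliminate D.
Round 2: C 31, A 59, B 69. Eliminate C.
Round 3: A 70, B 89. B has a majority.

B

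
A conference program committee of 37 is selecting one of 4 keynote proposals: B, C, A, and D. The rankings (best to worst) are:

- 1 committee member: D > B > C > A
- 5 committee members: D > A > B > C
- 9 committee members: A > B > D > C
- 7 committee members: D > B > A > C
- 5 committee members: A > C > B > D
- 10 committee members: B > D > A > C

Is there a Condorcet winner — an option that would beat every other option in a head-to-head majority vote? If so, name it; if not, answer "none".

none

Checking pairwise contests:
A beats B 19–18.
B beats C 32–5.
D beats A 23–14.
B beats D 24–13.
Every option loses at least one head-to-head, so there is no Condorcet winner.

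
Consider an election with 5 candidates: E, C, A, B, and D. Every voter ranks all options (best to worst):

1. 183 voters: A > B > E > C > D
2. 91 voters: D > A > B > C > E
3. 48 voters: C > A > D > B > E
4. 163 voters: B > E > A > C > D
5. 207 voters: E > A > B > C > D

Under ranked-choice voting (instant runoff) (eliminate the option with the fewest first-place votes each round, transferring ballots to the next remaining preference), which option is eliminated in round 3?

Round 1: E 207, C 48, A 183, B 163, D 91. Eliminate C.
Round 2: E 207, A 231, B 163, D 91. Eliminate D.
Round 3: E 207, A 322, B 163. Eliminate B.

B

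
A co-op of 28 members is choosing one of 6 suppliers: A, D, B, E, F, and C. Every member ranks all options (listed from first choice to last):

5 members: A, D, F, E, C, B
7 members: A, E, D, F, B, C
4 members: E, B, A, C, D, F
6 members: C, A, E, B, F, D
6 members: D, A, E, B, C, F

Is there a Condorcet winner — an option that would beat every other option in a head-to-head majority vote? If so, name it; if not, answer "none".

A

A vs D: 22–6 for A.
A vs B: 24–4 for A.
A vs E: 24–4 for A.
A vs F: 28–0 for A.
A vs C: 22–6 for A.
A beats every other option head-to-head.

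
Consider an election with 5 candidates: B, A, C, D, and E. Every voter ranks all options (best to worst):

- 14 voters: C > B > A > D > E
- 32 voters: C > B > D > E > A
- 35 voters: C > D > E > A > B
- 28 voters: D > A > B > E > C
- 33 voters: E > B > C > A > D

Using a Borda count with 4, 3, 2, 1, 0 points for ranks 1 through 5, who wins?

B: 14·3 + 32·3 + 35·0 + 28·2 + 33·3 = 293
A: 14·2 + 32·0 + 35·1 + 28·3 + 33·1 = 180
C: 14·4 + 32·4 + 35·4 + 28·0 + 33·2 = 390
D: 14·1 + 32·2 + 35·3 + 28·4 + 33·0 = 295
E: 14·0 + 32·1 + 35·2 + 28·1 + 33·4 = 262
C has the highest Borda score (390).

C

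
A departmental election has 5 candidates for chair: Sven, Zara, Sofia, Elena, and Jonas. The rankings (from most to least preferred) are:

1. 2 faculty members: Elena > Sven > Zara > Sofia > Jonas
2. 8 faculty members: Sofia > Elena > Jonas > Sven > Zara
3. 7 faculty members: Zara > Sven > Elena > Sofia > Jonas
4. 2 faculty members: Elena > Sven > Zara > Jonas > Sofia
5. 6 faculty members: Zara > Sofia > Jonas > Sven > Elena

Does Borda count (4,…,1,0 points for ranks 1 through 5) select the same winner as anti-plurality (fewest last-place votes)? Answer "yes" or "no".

no

Borda — scores: Sven 47, Zara 60, Sofia 59, Elena 54, Jonas 30. Winner: Zara.
Anti-plurality — last-place votes: Sven 0, Zara 8, Sofia 2, Elena 6, Jonas 9. Winner: Sven.
The two methods disagree.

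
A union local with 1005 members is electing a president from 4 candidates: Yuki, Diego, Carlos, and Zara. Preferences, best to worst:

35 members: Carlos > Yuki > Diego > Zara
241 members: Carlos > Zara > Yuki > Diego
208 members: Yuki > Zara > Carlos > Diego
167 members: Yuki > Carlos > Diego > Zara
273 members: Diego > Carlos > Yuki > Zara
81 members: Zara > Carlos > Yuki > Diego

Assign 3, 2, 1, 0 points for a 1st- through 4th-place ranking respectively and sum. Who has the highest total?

Carlos

Yuki: 35·2 + 241·1 + 208·3 + 167·3 + 273·1 + 81·1 = 1790
Diego: 35·1 + 241·0 + 208·0 + 167·1 + 273·3 + 81·0 = 1021
Carlos: 35·3 + 241·3 + 208·1 + 167·2 + 273·2 + 81·2 = 2078
Zara: 35·0 + 241·2 + 208·2 + 167·0 + 273·0 + 81·3 = 1141
Carlos has the highest Borda score (2078).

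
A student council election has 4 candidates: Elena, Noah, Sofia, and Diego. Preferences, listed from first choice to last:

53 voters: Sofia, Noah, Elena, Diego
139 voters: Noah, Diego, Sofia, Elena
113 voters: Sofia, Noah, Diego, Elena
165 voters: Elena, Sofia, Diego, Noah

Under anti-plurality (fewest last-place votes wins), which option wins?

Last-place votes: Elena 252, Noah 165, Sofia 0, Diego 53.
Sofia is ranked last by the fewest voters, so Sofia wins.

Sofia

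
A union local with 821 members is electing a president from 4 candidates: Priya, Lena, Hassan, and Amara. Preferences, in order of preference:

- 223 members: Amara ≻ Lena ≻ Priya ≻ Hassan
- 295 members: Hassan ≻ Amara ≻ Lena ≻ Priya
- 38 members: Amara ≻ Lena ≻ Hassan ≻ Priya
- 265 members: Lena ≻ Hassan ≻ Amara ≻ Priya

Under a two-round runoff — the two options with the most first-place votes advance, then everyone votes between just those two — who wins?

Round 1 first-place votes: Priya 0, Lena 265, Hassan 295, Amara 261.
Hassan and Lena advance.
Runoff: Hassan is preferred to Lena by 295 voters; Lena by 526.
Lena wins the runoff.

Lena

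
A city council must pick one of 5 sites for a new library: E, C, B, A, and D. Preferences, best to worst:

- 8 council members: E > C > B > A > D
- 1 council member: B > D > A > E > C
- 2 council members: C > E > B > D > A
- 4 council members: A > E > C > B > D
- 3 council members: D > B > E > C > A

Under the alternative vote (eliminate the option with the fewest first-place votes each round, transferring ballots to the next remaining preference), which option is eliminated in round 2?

Round 1: E 8, C 2, B 1, A 4, D 3. Eliminate B.
Round 2: E 8, C 2, A 4, D 4. Eliminate C.

C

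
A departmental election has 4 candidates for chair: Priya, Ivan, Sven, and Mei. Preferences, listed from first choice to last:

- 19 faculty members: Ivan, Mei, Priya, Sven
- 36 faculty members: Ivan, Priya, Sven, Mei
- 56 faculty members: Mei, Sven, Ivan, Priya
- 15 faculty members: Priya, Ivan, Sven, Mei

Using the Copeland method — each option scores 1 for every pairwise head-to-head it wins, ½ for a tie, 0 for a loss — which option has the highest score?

Priya: beats Sven; loses to Ivan and Mei → score 1.
Ivan: beats Priya, Sven, and Mei → score 3.
Sven: loses to Priya, Ivan, and Mei → score 0.
Mei: beats Priya and Sven; loses to Ivan → score 2.
Ivan has the best pairwise record.

Ivan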